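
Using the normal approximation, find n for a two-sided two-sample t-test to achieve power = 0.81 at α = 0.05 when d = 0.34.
n = 140 per group

Sample size formula (two-sample t-test, normal approximation):
n = 2 · ((z_{α/2} + z_β) / d)²

z_{α/2} = 1.960 (for α = 0.05, two-sided)
z_β = 0.878 (for power = 0.81)
d = 0.34

n = 2 · ((1.960 + 0.878) / 0.34)²
n = 2 · (8.347)²
n ≈ 139.34
Round up to the next whole number: n = 140 per group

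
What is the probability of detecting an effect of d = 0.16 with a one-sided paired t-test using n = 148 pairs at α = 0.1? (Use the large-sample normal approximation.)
Power ≈ 0.75

Power calculation (paired t-test, normal approximation):
z_β = d · √n - z_α
z_β = 0.16 · √148 - 1.282
z_β = 0.16 · 12.166 - 1.282
z_β = 0.665

Power = Φ(z_β) = Φ(0.665) ≈ 0.747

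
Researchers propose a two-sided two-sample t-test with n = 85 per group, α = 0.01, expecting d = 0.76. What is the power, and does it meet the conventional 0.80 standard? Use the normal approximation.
Power ≈ 0.99; the study is adequately powered (power ≥ 0.80)

Power calculation (two-sample t-test, normal approximation):
z_β = d · √(n/2) - z_{α/2}
z_β = 0.76 · √(85/2) - 2.576
z_β = 0.76 · 6.519 - 2.576
z_β = 2.379

Power = Φ(z_β) = Φ(2.379) ≈ 0.991

Effect size d = 0.76 is medium by Cohen's convention (0.2/0.5/0.8).

Threshold: power ≥ 0.80 is conventionally adequate.
Power ≈ 0.99 → the study is adequately powered (power ≥ 0.80).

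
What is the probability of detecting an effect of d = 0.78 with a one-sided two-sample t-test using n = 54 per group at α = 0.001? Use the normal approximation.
Power ≈ 0.83

Power calculation (two-sample t-test, normal approximation):
z_β = d · √(n/2) - z_α
z_β = 0.78 · √(54/2) - 3.090
z_β = 0.78 · 5.196 - 3.090
z_β = 0.963

Power = Φ(z_β) = Φ(0.963) ≈ 0.832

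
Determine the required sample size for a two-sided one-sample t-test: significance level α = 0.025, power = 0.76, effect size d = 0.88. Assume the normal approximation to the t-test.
n = 12

Sample size formula (one-sample t-test, normal approximation):
n = ((z_{α/2} + z_β) / d)²

z_{α/2} = 2.241 (for α = 0.025, two-sided)
z_β = 0.706 (for power = 0.76)
d = 0.88

n = ((2.241 + 0.706) / 0.88)²
n = (3.349)²
n ≈ 11.22
Round up to the next whole number: n = 12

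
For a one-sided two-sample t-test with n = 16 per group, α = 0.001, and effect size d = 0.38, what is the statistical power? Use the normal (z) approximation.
Power ≈ 0.02

Power calculation (two-sample t-test, normal approximation):
z_β = d · √(n/2) - z_α
z_β = 0.38 · √(16/2) - 3.090
z_β = 0.38 · 2.828 - 3.090
z_β = -2.015

Power = Φ(z_β) = Φ(-2.015) ≈ 0.022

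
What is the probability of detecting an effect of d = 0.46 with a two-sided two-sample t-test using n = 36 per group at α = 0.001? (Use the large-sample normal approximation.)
Power ≈ 0.09

Power calculation (two-sample t-test, normal approximation):
z_β = d · √(n/2) - z_{α/2}
z_β = 0.46 · √(36/2) - 3.291
z_β = 0.46 · 4.243 - 3.291
z_β = -1.339

Power = Φ(z_β) = Φ(-1.339) ≈ 0.090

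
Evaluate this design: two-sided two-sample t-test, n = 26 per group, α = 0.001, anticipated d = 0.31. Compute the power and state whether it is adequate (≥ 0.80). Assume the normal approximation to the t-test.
Power ≈ 0.01; the study is underpowered (power < 0.80)

Power calculation (two-sample t-test, normal approximation):
z_β = d · √(n/2) - z_{α/2}
z_β = 0.31 · √(26/2) - 3.291
z_β = 0.31 · 3.606 - 3.291
z_β = -2.173

Power = Φ(z_β) = Φ(-2.173) ≈ 0.015

Effect size d = 0.31 is small by Cohen's convention (0.2/0.5/0.8).

Threshold: power ≥ 0.80 is conventionally adequate.
Power ≈ 0.01 → the study is underpowered (power < 0.80).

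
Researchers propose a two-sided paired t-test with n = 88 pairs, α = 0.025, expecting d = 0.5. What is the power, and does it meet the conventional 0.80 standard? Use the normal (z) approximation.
Power ≈ 0.99; the study is adequately powered (power ≥ 0.80)

Power calculation (paired t-test, normal approximation):
z_β = d · √n - z_{α/2}
z_β = 0.5 · √88 - 2.241
z_β = 0.5 · 9.381 - 2.241
z_β = 2.449

Power = Φ(z_β) = Φ(2.449) ≈ 0.993

Effect size d = 0.5 is medium by Cohen's convention (0.2/0.5/0.8).

Threshold: power ≥ 0.80 is conventionally adequate.
Power ≈ 0.99 → the study is adequately powered (power ≥ 0.80).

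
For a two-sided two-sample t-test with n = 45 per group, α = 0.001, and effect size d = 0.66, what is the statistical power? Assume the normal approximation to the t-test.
Power ≈ 0.44

Power calculation (two-sample t-test, normal approximation):
z_β = d · √(n/2) - z_{α/2}
z_β = 0.66 · √(45/2) - 3.291
z_β = 0.66 · 4.743 - 3.291
z_β = -0.160

Power = Φ(z_β) = Φ(-0.160) ≈ 0.436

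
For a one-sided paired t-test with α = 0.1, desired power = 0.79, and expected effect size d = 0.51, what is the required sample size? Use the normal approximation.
n = 17 pairs

Sample size formula (paired t-test, normal approximation):
n = ((z_α + z_β) / d)²

z_α = 1.282 (for α = 0.1, one-sided)
z_β = 0.806 (for power = 0.79)
d = 0.51

n = ((1.282 + 0.806) / 0.51)²
n = (4.094)²
n ≈ 16.76
Round up to the next whole number: n = 17 pairs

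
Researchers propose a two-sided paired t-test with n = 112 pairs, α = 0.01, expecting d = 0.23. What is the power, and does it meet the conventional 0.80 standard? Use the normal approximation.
Power ≈ 0.44; the study is underpowered (power < 0.80)

Power calculation (paired t-test, normal approximation):
z_β = d · √n - z_{α/2}
z_β = 0.23 · √112 - 2.576
z_β = 0.23 · 10.583 - 2.576
z_β = -0.142

Power = Φ(z_β) = Φ(-0.142) ≈ 0.444

Effect size d = 0.23 is small by Cohen's convention (0.2/0.5/0.8).

Threshold: power ≥ 0.80 is conventionally adequate.
Power ≈ 0.44 → the study is underpowered (power < 0.80).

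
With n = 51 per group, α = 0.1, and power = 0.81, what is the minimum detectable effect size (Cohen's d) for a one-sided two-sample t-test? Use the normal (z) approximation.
d ≈ 0.43

Minimum detectable effect (two-sample t-test, normal approximation):
d = (z_α + z_β) / √(n/2)
d = (1.282 + 0.878) / √(51/2)
d = 2.159 / 5.050
d ≈ 0.43

By Cohen's convention (0.2 small / 0.5 medium / 0.8 large): small effect.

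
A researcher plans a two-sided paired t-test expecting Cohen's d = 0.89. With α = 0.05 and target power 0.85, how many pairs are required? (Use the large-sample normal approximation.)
n = 12 pairs

Sample size formula (paired t-test, normal approximation):
n = ((z_{α/2} + z_β) / d)²

z_{α/2} = 1.960 (for α = 0.05, two-sided)
z_β = 1.036 (for power = 0.85)
d = 0.89

n = ((1.960 + 1.036) / 0.89)²
n = (3.366)²
n ≈ 11.33
Round up to the next whole number: n = 12 pairs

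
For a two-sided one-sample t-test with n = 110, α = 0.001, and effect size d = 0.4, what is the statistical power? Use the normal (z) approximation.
Power ≈ 0.82

Power calculation (one-sample t-test, normal approximation):
z_β = d · √n - z_{α/2}
z_β = 0.4 · √110 - 3.291
z_β = 0.4 · 10.488 - 3.291
z_β = 0.905

Power = Φ(z_β) = Φ(0.905) ≈ 0.817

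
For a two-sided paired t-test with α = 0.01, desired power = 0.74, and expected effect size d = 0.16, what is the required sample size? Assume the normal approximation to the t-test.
n = 405 pairs

Sample size formula (paired t-test, normal approximation):
n = ((z_{α/2} + z_β) / d)²

z_{α/2} = 2.576 (for α = 0.01, two-sided)
z_β = 0.643 (for power = 0.74)
d = 0.16

n = ((2.576 + 0.643) / 0.16)²
n = (20.119)²
n ≈ 404.77
Round up to the next whole number: n = 405 pairs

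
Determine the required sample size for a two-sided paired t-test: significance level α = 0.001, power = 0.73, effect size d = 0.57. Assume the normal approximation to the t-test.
n = 47 pairs

Sample size formula (paired t-test, normal approximation):
n = ((z_{α/2} + z_β) / d)²

z_{α/2} = 3.291 (for α = 0.001, two-sided)
z_β = 0.613 (for power = 0.73)
d = 0.57

n = ((3.291 + 0.613) / 0.57)²
n = (6.849)²
n ≈ 46.91
Round up to the next whole number: n = 47 pairs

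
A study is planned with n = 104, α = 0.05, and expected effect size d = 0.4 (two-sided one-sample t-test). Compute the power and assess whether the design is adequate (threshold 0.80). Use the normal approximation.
Power ≈ 0.98; the study is adequately powered (power ≥ 0.80)

Power calculation (one-sample t-test, normal approximation):
z_β = d · √n - z_{α/2}
z_β = 0.4 · √104 - 1.960
z_β = 0.4 · 10.198 - 1.960
z_β = 2.119

Power = Φ(z_β) = Φ(2.119) ≈ 0.983

Effect size d = 0.4 is small by Cohen's convention (0.2/0.5/0.8).

Threshold: power ≥ 0.80 is conventionally adequate.
Power ≈ 0.98 → the study is adequately powered (power ≥ 0.80).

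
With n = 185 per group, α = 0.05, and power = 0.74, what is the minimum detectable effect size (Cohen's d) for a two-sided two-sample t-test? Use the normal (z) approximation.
d ≈ 0.27

Minimum detectable effect (two-sample t-test, normal approximation):
d = (z_{α/2} + z_β) / √(n/2)
d = (1.960 + 0.643) / √(185/2)
d = 2.603 / 9.618
d ≈ 0.27

By Cohen's convention (0.2 small / 0.5 medium / 0.8 large): small effect.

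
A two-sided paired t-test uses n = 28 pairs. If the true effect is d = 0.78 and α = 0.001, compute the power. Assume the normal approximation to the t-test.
Power ≈ 0.80

Power calculation (paired t-test, normal approximation):
z_β = d · √n - z_{α/2}
z_β = 0.78 · √28 - 3.291
z_β = 0.78 · 5.292 - 3.291
z_β = 0.837

Power = Φ(z_β) = Φ(0.837) ≈ 0.799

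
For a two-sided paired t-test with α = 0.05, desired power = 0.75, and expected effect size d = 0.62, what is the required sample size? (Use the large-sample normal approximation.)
n = 19 pairs

Sample size formula (paired t-test, normal approximation):
n = ((z_{α/2} + z_β) / d)²

z_{α/2} = 1.960 (for α = 0.05, two-sided)
z_β = 0.674 (for power = 0.75)
d = 0.62

n = ((1.960 + 0.674) / 0.62)²
n = (4.248)²
n ≈ 18.05
Round up to the next whole number: n = 19 pairs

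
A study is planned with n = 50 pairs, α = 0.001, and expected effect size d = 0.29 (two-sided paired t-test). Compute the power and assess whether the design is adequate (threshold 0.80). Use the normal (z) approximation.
Power ≈ 0.11; the study is underpowered (power < 0.80)

Power calculation (paired t-test, normal approximation):
z_β = d · √n - z_{α/2}
z_β = 0.29 · √50 - 3.291
z_β = 0.29 · 7.071 - 3.291
z_β = -1.240

Power = Φ(z_β) = Φ(-1.240) ≈ 0.108

Effect size d = 0.29 is small by Cohen's convention (0.2/0.5/0.8).

Threshold: power ≥ 0.80 is conventionally adequate.
Power ≈ 0.11 → the study is underpowered (power < 0.80).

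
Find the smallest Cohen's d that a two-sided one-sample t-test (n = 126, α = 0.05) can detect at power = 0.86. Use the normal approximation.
d ≈ 0.27

Minimum detectable effect (one-sample t-test, normal approximation):
d = (z_{α/2} + z_β) / √n
d = (1.960 + 1.080) / √126
d = 3.040 / 11.225
d ≈ 0.27

By Cohen's convention (0.2 small / 0.5 medium / 0.8 large): small effect.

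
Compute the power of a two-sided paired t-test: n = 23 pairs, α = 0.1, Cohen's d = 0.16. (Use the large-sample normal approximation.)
Power ≈ 0.19

Power calculation (paired t-test, normal approximation):
z_β = d · √n - z_{α/2}
z_β = 0.16 · √23 - 1.645
z_β = 0.16 · 4.796 - 1.645
z_β = -0.878

Power = Φ(z_β) = Φ(-0.878) ≈ 0.190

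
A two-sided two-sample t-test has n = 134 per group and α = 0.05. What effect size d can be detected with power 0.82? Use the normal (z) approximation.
d ≈ 0.35

Minimum detectable effect (two-sample t-test, normal approximation):
d = (z_{α/2} + z_β) / √(n/2)
d = (1.960 + 0.915) / √(134/2)
d = 2.875 / 8.185
d ≈ 0.35

By Cohen's convention (0.2 small / 0.5 medium / 0.8 large): small effect.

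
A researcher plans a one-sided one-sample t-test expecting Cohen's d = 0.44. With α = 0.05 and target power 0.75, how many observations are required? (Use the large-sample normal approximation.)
n = 28

Sample size formula (one-sample t-test, normal approximation):
n = ((z_α + z_β) / d)²

z_α = 1.645 (for α = 0.05, one-sided)
z_β = 0.674 (for power = 0.75)
d = 0.44

n = ((1.645 + 0.674) / 0.44)²
n = (5.270)²
n ≈ 27.77
Round up to the next whole number: n = 28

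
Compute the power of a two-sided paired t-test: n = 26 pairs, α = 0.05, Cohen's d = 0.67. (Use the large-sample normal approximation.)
Power ≈ 0.93

Power calculation (paired t-test, normal approximation):
z_β = d · √n - z_{α/2}
z_β = 0.67 · √26 - 1.960
z_β = 0.67 · 5.099 - 1.960
z_β = 1.456

Power = Φ(z_β) = Φ(1.456) ≈ 0.927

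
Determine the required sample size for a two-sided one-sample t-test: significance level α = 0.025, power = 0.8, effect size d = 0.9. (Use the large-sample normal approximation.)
n = 12

Sample size formula (one-sample t-test, normal approximation):
n = ((z_{α/2} + z_β) / d)²

z_{α/2} = 2.241 (for α = 0.025, two-sided)
z_β = 0.842 (for power = 0.8)
d = 0.9

n = ((2.241 + 0.842) / 0.9)²
n = (3.426)²
n ≈ 11.74
Round up to the next whole number: n = 12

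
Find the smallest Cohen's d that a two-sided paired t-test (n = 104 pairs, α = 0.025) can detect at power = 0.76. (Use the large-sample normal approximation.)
d ≈ 0.29

Minimum detectable effect (paired t-test, normal approximation):
d = (z_{α/2} + z_β) / √n
d = (2.241 + 0.706) / √104
d = 2.948 / 10.198
d ≈ 0.29

By Cohen's convention (0.2 small / 0.5 medium / 0.8 large): small effect.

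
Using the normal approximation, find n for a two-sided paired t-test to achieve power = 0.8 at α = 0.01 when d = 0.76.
n = 21 pairs

Sample size formula (paired t-test, normal approximation):
n = ((z_{α/2} + z_β) / d)²

z_{α/2} = 2.576 (for α = 0.01, two-sided)
z_β = 0.842 (for power = 0.8)
d = 0.76

n = ((2.576 + 0.842) / 0.76)²
n = (4.497)²
n ≈ 20.22
Round up to the next whole number: n = 21 pairs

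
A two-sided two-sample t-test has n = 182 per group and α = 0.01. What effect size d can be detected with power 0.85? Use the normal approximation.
d ≈ 0.38

Minimum detectable effect (two-sample t-test, normal approximation):
d = (z_{α/2} + z_β) / √(n/2)
d = (2.576 + 1.036) / √(182/2)
d = 3.612 / 9.539
d ≈ 0.38

By Cohen's convention (0.2 small / 0.5 medium / 0.8 large): small effect.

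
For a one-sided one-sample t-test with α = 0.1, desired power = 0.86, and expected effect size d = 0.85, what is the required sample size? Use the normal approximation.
n = 8

Sample size formula (one-sample t-test, normal approximation):
n = ((z_α + z_β) / d)²

z_α = 1.282 (for α = 0.1, one-sided)
z_β = 1.080 (for power = 0.86)
d = 0.85

n = ((1.282 + 1.080) / 0.85)²
n = (2.779)²
n ≈ 7.72
Round up to the next whole number: n = 8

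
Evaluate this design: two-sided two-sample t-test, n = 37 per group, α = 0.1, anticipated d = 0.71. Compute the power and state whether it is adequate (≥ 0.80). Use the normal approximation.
Power ≈ 0.92; the study is adequately powered (power ≥ 0.80)

Power calculation (two-sample t-test, normal approximation):
z_β = d · √(n/2) - z_{α/2}
z_β = 0.71 · √(37/2) - 1.645
z_β = 0.71 · 4.301 - 1.645
z_β = 1.409

Power = Φ(z_β) = Φ(1.409) ≈ 0.921

Effect size d = 0.71 is medium by Cohen's convention (0.2/0.5/0.8).

Threshold: power ≥ 0.80 is conventionally adequate.
Power ≈ 0.92 → the study is adequately powered (power ≥ 0.80).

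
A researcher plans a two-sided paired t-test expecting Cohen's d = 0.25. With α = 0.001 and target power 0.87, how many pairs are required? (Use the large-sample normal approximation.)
n = 313 pairs

Sample size formula (paired t-test, normal approximation):
n = ((z_{α/2} + z_β) / d)²

z_{α/2} = 3.291 (for α = 0.001, two-sided)
z_β = 1.126 (for power = 0.87)
d = 0.25

n = ((3.291 + 1.126) / 0.25)²
n = (17.668)²
n ≈ 312.16
Round up to the next whole number: n = 313 pairs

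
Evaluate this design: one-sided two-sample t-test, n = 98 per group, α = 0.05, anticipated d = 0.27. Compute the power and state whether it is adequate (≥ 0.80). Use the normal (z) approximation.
Power ≈ 0.60; the study is underpowered (power < 0.80)

Power calculation (two-sample t-test, normal approximation):
z_β = d · √(n/2) - z_α
z_β = 0.27 · √(98/2) - 1.645
z_β = 0.27 · 7.000 - 1.645
z_β = 0.245

Power = Φ(z_β) = Φ(0.245) ≈ 0.597

Effect size d = 0.27 is small by Cohen's convention (0.2/0.5/0.8).

Threshold: power ≥ 0.80 is conventionally adequate.
Power ≈ 0.60 → the study is underpowered (power < 0.80).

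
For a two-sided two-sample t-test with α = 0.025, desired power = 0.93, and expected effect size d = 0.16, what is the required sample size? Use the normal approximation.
n = 1080 per group

Sample size formula (two-sample t-test, normal approximation):
n = 2 · ((z_{α/2} + z_β) / d)²

z_{α/2} = 2.241 (for α = 0.025, two-sided)
z_β = 1.476 (for power = 0.93)
d = 0.16

n = 2 · ((2.241 + 1.476) / 0.16)²
n = 2 · (23.231)²
n ≈ 1079.36
Round up to the next whole number: n = 1080 per group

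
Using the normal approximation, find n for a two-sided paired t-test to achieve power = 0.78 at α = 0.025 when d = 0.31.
n = 95 pairs

Sample size formula (paired t-test, normal approximation):
n = ((z_{α/2} + z_β) / d)²

z_{α/2} = 2.241 (for α = 0.025, two-sided)
z_β = 0.772 (for power = 0.78)
d = 0.31

n = ((2.241 + 0.772) / 0.31)²
n = (9.719)²
n ≈ 94.46
Round up to the next whole number: n = 95 pairs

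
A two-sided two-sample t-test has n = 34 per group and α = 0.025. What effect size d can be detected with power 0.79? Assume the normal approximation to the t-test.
d ≈ 0.74

Minimum detectable effect (two-sample t-test, normal approximation):
d = (z_{α/2} + z_β) / √(n/2)
d = (2.241 + 0.806) / √(34/2)
d = 3.048 / 4.123
d ≈ 0.74

By Cohen's convention (0.2 small / 0.5 medium / 0.8 large): medium effect.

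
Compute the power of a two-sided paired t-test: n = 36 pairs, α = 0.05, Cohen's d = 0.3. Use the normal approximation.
Power ≈ 0.44

Power calculation (paired t-test, normal approximation):
z_β = d · √n - z_{α/2}
z_β = 0.3 · √36 - 1.960
z_β = 0.3 · 6.000 - 1.960
z_β = -0.160

Power = Φ(z_β) = Φ(-0.160) ≈ 0.436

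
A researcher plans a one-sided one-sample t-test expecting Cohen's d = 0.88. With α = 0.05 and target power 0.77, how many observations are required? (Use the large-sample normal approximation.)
n = 8

Sample size formula (one-sample t-test, normal approximation):
n = ((z_α + z_β) / d)²

z_α = 1.645 (for α = 0.05, one-sided)
z_β = 0.739 (for power = 0.77)
d = 0.88

n = ((1.645 + 0.739) / 0.88)²
n = (2.709)²
n ≈ 7.34
Round up to the next whole number: n = 8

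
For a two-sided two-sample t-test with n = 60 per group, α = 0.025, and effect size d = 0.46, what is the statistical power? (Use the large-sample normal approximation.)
Power ≈ 0.61

Power calculation (two-sample t-test, normal approximation):
z_β = d · √(n/2) - z_{α/2}
z_β = 0.46 · √(60/2) - 2.241
z_β = 0.46 · 5.477 - 2.241
z_β = 0.278

Power = Φ(z_β) = Φ(0.278) ≈ 0.610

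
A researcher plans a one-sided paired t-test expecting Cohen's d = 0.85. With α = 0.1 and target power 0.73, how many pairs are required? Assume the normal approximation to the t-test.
n = 5 pairs

Sample size formula (paired t-test, normal approximation):
n = ((z_α + z_β) / d)²

z_α = 1.282 (for α = 0.1, one-sided)
z_β = 0.613 (for power = 0.73)
d = 0.85

n = ((1.282 + 0.613) / 0.85)²
n = (2.229)²
n ≈ 4.97
Round up to the next whole number: n = 5 pairs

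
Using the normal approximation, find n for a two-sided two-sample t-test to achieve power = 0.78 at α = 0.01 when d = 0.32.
n = 219 per group

Sample size formula (two-sample t-test, normal approximation):
n = 2 · ((z_{α/2} + z_β) / d)²

z_{α/2} = 2.576 (for α = 0.01, two-sided)
z_β = 0.772 (for power = 0.78)
d = 0.32

n = 2 · ((2.576 + 0.772) / 0.32)²
n = 2 · (10.463)²
n ≈ 218.95
Round up to the next whole number: n = 219 per group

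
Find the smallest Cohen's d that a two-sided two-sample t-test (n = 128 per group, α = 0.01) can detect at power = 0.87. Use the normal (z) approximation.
d ≈ 0.46

Minimum detectable effect (two-sample t-test, normal approximation):
d = (z_{α/2} + z_β) / √(n/2)
d = (2.576 + 1.126) / √(128/2)
d = 3.702 / 8.000
d ≈ 0.46

By Cohen's convention (0.2 small / 0.5 medium / 0.8 large): small effect.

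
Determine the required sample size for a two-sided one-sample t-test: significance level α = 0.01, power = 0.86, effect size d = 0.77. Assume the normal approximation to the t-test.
n = 23

Sample size formula (one-sample t-test, normal approximation):
n = ((z_{α/2} + z_β) / d)²

z_{α/2} = 2.576 (for α = 0.01, two-sided)
z_β = 1.080 (for power = 0.86)
d = 0.77

n = ((2.576 + 1.080) / 0.77)²
n = (4.748)²
n ≈ 22.54
Round up to the next whole number: n = 23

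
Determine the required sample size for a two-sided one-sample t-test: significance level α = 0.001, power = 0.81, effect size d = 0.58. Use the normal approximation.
n = 52

Sample size formula (one-sample t-test, normal approximation):
n = ((z_{α/2} + z_β) / d)²

z_{α/2} = 3.291 (for α = 0.001, two-sided)
z_β = 0.878 (for power = 0.81)
d = 0.58

n = ((3.291 + 0.878) / 0.58)²
n = (7.188)²
n ≈ 51.67
Round up to the next whole number: n = 52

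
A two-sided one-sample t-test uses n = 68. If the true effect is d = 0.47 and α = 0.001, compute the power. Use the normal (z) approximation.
Power ≈ 0.72

Power calculation (one-sample t-test, normal approximation):
z_β = d · √n - z_{α/2}
z_β = 0.47 · √68 - 3.291
z_β = 0.47 · 8.246 - 3.291
z_β = 0.585

Power = Φ(z_β) = Φ(0.585) ≈ 0.721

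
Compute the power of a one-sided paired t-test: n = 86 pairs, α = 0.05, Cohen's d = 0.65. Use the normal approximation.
Power ≈ 1.00

Power calculation (paired t-test, normal approximation):
z_β = d · √n - z_α
z_β = 0.65 · √86 - 1.645
z_β = 0.65 · 9.274 - 1.645
z_β = 4.383

Power = Φ(z_β) = Φ(4.383) ≈ 1.000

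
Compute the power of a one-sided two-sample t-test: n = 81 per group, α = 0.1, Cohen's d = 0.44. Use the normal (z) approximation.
Power ≈ 0.94

Power calculation (two-sample t-test, normal approximation):
z_β = d · √(n/2) - z_α
z_β = 0.44 · √(81/2) - 1.282
z_β = 0.44 · 6.364 - 1.282
z_β = 1.519

Power = Φ(z_β) = Φ(1.519) ≈ 0.936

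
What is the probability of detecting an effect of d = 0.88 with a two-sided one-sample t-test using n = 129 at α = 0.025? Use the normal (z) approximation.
Power ≈ 1.00

Power calculation (one-sample t-test, normal approximation):
z_β = d · √n - z_{α/2}
z_β = 0.88 · √129 - 2.241
z_β = 0.88 · 11.358 - 2.241
z_β = 7.753

Power = Φ(z_β) = Φ(7.753) ≈ 1.000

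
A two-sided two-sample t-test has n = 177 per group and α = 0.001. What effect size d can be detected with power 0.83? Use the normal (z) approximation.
d ≈ 0.45

Minimum detectable effect (two-sample t-test, normal approximation):
d = (z_{α/2} + z_β) / √(n/2)
d = (3.291 + 0.954) / √(177/2)
d = 4.245 / 9.407
d ≈ 0.45

By Cohen's convention (0.2 small / 0.5 medium / 0.8 large): small effect.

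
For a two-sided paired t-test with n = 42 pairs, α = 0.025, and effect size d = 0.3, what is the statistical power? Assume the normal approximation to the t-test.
Power ≈ 0.38

Power calculation (paired t-test, normal approximation):
z_β = d · √n - z_{α/2}
z_β = 0.3 · √42 - 2.241
z_β = 0.3 · 6.481 - 2.241
z_β = -0.297

Power = Φ(z_β) = Φ(-0.297) ≈ 0.383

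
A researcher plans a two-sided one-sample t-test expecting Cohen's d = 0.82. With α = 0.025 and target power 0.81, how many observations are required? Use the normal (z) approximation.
n = 15

Sample size formula (one-sample t-test, normal approximation):
n = ((z_{α/2} + z_β) / d)²

z_{α/2} = 2.241 (for α = 0.025, two-sided)
z_β = 0.878 (for power = 0.81)
d = 0.82

n = ((2.241 + 0.878) / 0.82)²
n = (3.804)²
n ≈ 14.47
Round up to the next whole number: n = 15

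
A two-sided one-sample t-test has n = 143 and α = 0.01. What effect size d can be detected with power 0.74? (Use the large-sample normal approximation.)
d ≈ 0.27

Minimum detectable effect (one-sample t-test, normal approximation):
d = (z_{α/2} + z_β) / √n
d = (2.576 + 0.643) / √143
d = 3.219 / 11.958
d ≈ 0.27

By Cohen's convention (0.2 small / 0.5 medium / 0.8 large): small effect.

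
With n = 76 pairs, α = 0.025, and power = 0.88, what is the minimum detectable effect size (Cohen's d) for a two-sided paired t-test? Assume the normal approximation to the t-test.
d ≈ 0.39

Minimum detectable effect (paired t-test, normal approximation):
d = (z_{α/2} + z_β) / √n
d = (2.241 + 1.175) / √76
d = 3.416 / 8.718
d ≈ 0.39

By Cohen's convention (0.2 small / 0.5 medium / 0.8 large): small effect.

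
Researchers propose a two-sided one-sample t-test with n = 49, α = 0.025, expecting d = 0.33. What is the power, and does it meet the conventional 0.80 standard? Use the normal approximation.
Power ≈ 0.53; the study is underpowered (power < 0.80)

Power calculation (one-sample t-test, normal approximation):
z_β = d · √n - z_{α/2}
z_β = 0.33 · √49 - 2.241
z_β = 0.33 · 7.000 - 2.241
z_β = 0.069

Power = Φ(z_β) = Φ(0.069) ≈ 0.527

Effect size d = 0.33 is small by Cohen's convention (0.2/0.5/0.8).

Threshold: power ≥ 0.80 is conventionally adequate.
Power ≈ 0.53 → the study is underpowered (power < 0.80).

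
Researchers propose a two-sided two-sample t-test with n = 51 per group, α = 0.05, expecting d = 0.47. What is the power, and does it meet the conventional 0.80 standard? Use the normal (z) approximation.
Power ≈ 0.66; the study is underpowered (power < 0.80)

Power calculation (two-sample t-test, normal approximation):
z_β = d · √(n/2) - z_{α/2}
z_β = 0.47 · √(51/2) - 1.960
z_β = 0.47 · 5.050 - 1.960
z_β = 0.413

Power = Φ(z_β) = Φ(0.413) ≈ 0.660

Effect size d = 0.47 is small by Cohen's convention (0.2/0.5/0.8).

Threshold: power ≥ 0.80 is conventionally adequate.
Power ≈ 0.66 → the study is underpowered (power < 0.80).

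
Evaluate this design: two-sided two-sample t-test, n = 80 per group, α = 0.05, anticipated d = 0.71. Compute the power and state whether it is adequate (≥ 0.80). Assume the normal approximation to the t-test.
Power ≈ 0.99; the study is adequately powered (power ≥ 0.80)

Power calculation (two-sample t-test, normal approximation):
z_β = d · √(n/2) - z_{α/2}
z_β = 0.71 · √(80/2) - 1.960
z_β = 0.71 · 6.325 - 1.960
z_β = 2.530

Power = Φ(z_β) = Φ(2.530) ≈ 0.994

Effect size d = 0.71 is medium by Cohen's convention (0.2/0.5/0.8).

Threshold: power ≥ 0.80 is conventionally adequate.
Power ≈ 0.99 → the study is adequately powered (power ≥ 0.80).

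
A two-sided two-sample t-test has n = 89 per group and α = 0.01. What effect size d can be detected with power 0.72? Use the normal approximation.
d ≈ 0.47

Minimum detectable effect (two-sample t-test, normal approximation):
d = (z_{α/2} + z_β) / √(n/2)
d = (2.576 + 0.583) / √(89/2)
d = 3.159 / 6.671
d ≈ 0.47

By Cohen's convention (0.2 small / 0.5 medium / 0.8 large): small effect.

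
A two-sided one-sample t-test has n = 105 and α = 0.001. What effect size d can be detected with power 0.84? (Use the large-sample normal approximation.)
d ≈ 0.42

Minimum detectable effect (one-sample t-test, normal approximation):
d = (z_{α/2} + z_β) / √n
d = (3.291 + 0.994) / √105
d = 4.285 / 10.247
d ≈ 0.42

By Cohen's convention (0.2 small / 0.5 medium / 0.8 large): small effect.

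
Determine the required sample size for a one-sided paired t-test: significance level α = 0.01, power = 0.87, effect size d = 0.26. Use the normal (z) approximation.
n = 177 pairs

Sample size formula (paired t-test, normal approximation):
n = ((z_α + z_β) / d)²

z_α = 2.326 (for α = 0.01, one-sided)
z_β = 1.126 (for power = 0.87)
d = 0.26

n = ((2.326 + 1.126) / 0.26)²
n = (13.277)²
n ≈ 176.28
Round up to the next whole number: n = 177 pairs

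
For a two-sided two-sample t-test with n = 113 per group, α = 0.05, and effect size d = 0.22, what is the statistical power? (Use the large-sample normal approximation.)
Power ≈ 0.38

Power calculation (two-sample t-test, normal approximation):
z_β = d · √(n/2) - z_{α/2}
z_β = 0.22 · √(113/2) - 1.960
z_β = 0.22 · 7.517 - 1.960
z_β = -0.306

Power = Φ(z_β) = Φ(-0.306) ≈ 0.380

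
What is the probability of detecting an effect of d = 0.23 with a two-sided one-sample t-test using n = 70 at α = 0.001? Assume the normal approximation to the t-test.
Power ≈ 0.09

Power calculation (one-sample t-test, normal approximation):
z_β = d · √n - z_{α/2}
z_β = 0.23 · √70 - 3.291
z_β = 0.23 · 8.367 - 3.291
z_β = -1.366

Power = Φ(z_β) = Φ(-1.366) ≈ 0.086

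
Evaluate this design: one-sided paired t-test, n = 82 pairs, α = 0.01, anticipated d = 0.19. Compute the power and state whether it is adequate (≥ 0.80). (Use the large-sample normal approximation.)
Power ≈ 0.27; the study is underpowered (power < 0.80)

Power calculation (paired t-test, normal approximation):
z_β = d · √n - z_α
z_β = 0.19 · √82 - 2.326
z_β = 0.19 · 9.055 - 2.326
z_β = -0.606

Power = Φ(z_β) = Φ(-0.606) ≈ 0.272

Effect size d = 0.19 is very small by Cohen's convention (0.2/0.5/0.8).

Threshold: power ≥ 0.80 is conventionally adequate.
Power ≈ 0.27 → the study is underpowered (power < 0.80).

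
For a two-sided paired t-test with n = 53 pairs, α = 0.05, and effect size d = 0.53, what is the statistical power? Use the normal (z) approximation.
Power ≈ 0.97

Power calculation (paired t-test, normal approximation):
z_β = d · √n - z_{α/2}
z_β = 0.53 · √53 - 1.960
z_β = 0.53 · 7.280 - 1.960
z_β = 1.898

Power = Φ(z_β) = Φ(1.898) ≈ 0.971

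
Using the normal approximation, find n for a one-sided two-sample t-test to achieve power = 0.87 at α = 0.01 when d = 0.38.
n = 166 per group

Sample size formula (two-sample t-test, normal approximation):
n = 2 · ((z_α + z_β) / d)²

z_α = 2.326 (for α = 0.01, one-sided)
z_β = 1.126 (for power = 0.87)
d = 0.38

n = 2 · ((2.326 + 1.126) / 0.38)²
n = 2 · (9.084)²
n ≈ 165.04
Round up to the next whole number: n = 166 per group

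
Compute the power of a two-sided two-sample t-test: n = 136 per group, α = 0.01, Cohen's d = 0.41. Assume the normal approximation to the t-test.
Power ≈ 0.79

Power calculation (two-sample t-test, normal approximation):
z_β = d · √(n/2) - z_{α/2}
z_β = 0.41 · √(136/2) - 2.576
z_β = 0.41 · 8.246 - 2.576
z_β = 0.805

Power = Φ(z_β) = Φ(0.805) ≈ 0.790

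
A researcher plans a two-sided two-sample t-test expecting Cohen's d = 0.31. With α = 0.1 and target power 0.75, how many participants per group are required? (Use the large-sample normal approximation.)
n = 112 per group

Sample size formula (two-sample t-test, normal approximation):
n = 2 · ((z_{α/2} + z_β) / d)²

z_{α/2} = 1.645 (for α = 0.1, two-sided)
z_β = 0.674 (for power = 0.75)
d = 0.31

n = 2 · ((1.645 + 0.674) / 0.31)²
n = 2 · (7.481)²
n ≈ 111.93
Round up to the next whole number: n = 112 per group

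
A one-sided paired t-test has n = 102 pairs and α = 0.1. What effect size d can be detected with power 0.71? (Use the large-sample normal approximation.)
d ≈ 0.18

Minimum detectable effect (paired t-test, normal approximation):
d = (z_α + z_β) / √n
d = (1.282 + 0.553) / √102
d = 1.835 / 10.100
d ≈ 0.18

By Cohen's convention (0.2 small / 0.5 medium / 0.8 large): very small effect.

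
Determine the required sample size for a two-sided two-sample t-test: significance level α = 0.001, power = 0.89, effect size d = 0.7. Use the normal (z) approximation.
n = 84 per group

Sample size formula (two-sample t-test, normal approximation):
n = 2 · ((z_{α/2} + z_β) / d)²

z_{α/2} = 3.291 (for α = 0.001, two-sided)
z_β = 1.227 (for power = 0.89)
d = 0.7

n = 2 · ((3.291 + 1.227) / 0.7)²
n = 2 · (6.454)²
n ≈ 83.31
Round up to the next whole number: n = 84 per group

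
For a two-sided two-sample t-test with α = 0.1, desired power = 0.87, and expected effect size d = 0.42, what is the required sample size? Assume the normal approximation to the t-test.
n = 88 per group

Sample size formula (two-sample t-test, normal approximation):
n = 2 · ((z_{α/2} + z_β) / d)²

z_{α/2} = 1.645 (for α = 0.1, two-sided)
z_β = 1.126 (for power = 0.87)
d = 0.42

n = 2 · ((1.645 + 1.126) / 0.42)²
n = 2 · (6.598)²
n ≈ 87.07
Round up to the next whole number: n = 88 per group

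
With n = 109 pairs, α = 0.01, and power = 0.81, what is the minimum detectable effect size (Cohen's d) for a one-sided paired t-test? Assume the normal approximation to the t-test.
d ≈ 0.31

Minimum detectable effect (paired t-test, normal approximation):
d = (z_α + z_β) / √n
d = (2.326 + 0.878) / √109
d = 3.204 / 10.440
d ≈ 0.31

By Cohen's convention (0.2 small / 0.5 medium / 0.8 large): small effect.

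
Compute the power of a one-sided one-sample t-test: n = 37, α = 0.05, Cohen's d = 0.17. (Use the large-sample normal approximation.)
Power ≈ 0.27

Power calculation (one-sample t-test, normal approximation):
z_β = d · √n - z_α
z_β = 0.17 · √37 - 1.645
z_β = 0.17 · 6.083 - 1.645
z_β = -0.611

Power = Φ(z_β) = Φ(-0.611) ≈ 0.271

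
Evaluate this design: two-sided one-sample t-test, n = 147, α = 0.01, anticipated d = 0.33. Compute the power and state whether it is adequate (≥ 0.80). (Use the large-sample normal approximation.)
Power ≈ 0.92; the study is adequately powered (power ≥ 0.80)

Power calculation (one-sample t-test, normal approximation):
z_β = d · √n - z_{α/2}
z_β = 0.33 · √147 - 2.576
z_β = 0.33 · 12.124 - 2.576
z_β = 1.425

Power = Φ(z_β) = Φ(1.425) ≈ 0.923

Effect size d = 0.33 is small by Cohen's convention (0.2/0.5/0.8).

Threshold: power ≥ 0.80 is conventionally adequate.
Power ≈ 0.92 → the study is adequately powered (power ≥ 0.80).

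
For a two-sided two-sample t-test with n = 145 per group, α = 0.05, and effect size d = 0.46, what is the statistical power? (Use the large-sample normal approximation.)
Power ≈ 0.97

Power calculation (two-sample t-test, normal approximation):
z_β = d · √(n/2) - z_{α/2}
z_β = 0.46 · √(145/2) - 1.960
z_β = 0.46 · 8.515 - 1.960
z_β = 1.957

Power = Φ(z_β) = Φ(1.957) ≈ 0.975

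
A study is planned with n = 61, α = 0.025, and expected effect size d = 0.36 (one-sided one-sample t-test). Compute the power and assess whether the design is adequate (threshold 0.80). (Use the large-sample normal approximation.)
Power ≈ 0.80; the study is adequately powered (power ≥ 0.80)

Power calculation (one-sample t-test, normal approximation):
z_β = d · √n - z_α
z_β = 0.36 · √61 - 1.960
z_β = 0.36 · 7.810 - 1.960
z_β = 0.852

Power = Φ(z_β) = Φ(0.852) ≈ 0.803

Effect size d = 0.36 is small by Cohen's convention (0.2/0.5/0.8).

Threshold: power ≥ 0.80 is conventionally adequate.
Power ≈ 0.80 → the study is adequately powered (power ≥ 0.80).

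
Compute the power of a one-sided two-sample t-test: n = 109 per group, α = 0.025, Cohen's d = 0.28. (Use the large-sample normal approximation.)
Power ≈ 0.54

Power calculation (two-sample t-test, normal approximation):
z_β = d · √(n/2) - z_α
z_β = 0.28 · √(109/2) - 1.960
z_β = 0.28 · 7.382 - 1.960
z_β = 0.107

Power = Φ(z_β) = Φ(0.107) ≈ 0.543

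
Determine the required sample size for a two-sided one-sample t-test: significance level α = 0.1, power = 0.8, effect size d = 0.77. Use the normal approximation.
n = 11

Sample size formula (one-sample t-test, normal approximation):
n = ((z_{α/2} + z_β) / d)²

z_{α/2} = 1.645 (for α = 0.1, two-sided)
z_β = 0.842 (for power = 0.8)
d = 0.77

n = ((1.645 + 0.842) / 0.77)²
n = (3.230)²
n ≈ 10.43
Round up to the next whole number: n = 11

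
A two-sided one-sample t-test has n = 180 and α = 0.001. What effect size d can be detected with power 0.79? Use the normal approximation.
d ≈ 0.31

Minimum detectable effect (one-sample t-test, normal approximation):
d = (z_{α/2} + z_β) / √n
d = (3.291 + 0.806) / √180
d = 4.097 / 13.416
d ≈ 0.31

By Cohen's convention (0.2 small / 0.5 medium / 0.8 large): small effect.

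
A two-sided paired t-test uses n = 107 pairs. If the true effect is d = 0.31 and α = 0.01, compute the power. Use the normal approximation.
Power ≈ 0.74

Power calculation (paired t-test, normal approximation):
z_β = d · √n - z_{α/2}
z_β = 0.31 · √107 - 2.576
z_β = 0.31 · 10.344 - 2.576
z_β = 0.631

Power = Φ(z_β) = Φ(0.631) ≈ 0.736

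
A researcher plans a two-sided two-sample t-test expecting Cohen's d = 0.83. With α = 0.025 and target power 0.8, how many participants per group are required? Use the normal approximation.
n = 28 per group

Sample size formula (two-sample t-test, normal approximation):
n = 2 · ((z_{α/2} + z_β) / d)²

z_{α/2} = 2.241 (for α = 0.025, two-sided)
z_β = 0.842 (for power = 0.8)
d = 0.83

n = 2 · ((2.241 + 0.842) / 0.83)²
n = 2 · (3.714)²
n ≈ 27.59
Round up to the next whole number: n = 28 per group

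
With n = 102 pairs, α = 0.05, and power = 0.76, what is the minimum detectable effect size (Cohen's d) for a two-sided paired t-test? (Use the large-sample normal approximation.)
d ≈ 0.26

Minimum detectable effect (paired t-test, normal approximation):
d = (z_{α/2} + z_β) / √n
d = (1.960 + 0.706) / √102
d = 2.666 / 10.100
d ≈ 0.26

By Cohen's convention (0.2 small / 0.5 medium / 0.8 large): small effect.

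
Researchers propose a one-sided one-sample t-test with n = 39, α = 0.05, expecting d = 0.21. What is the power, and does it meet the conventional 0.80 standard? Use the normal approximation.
Power ≈ 0.37; the study is underpowered (power < 0.80)

Power calculation (one-sample t-test, normal approximation):
z_β = d · √n - z_α
z_β = 0.21 · √39 - 1.645
z_β = 0.21 · 6.245 - 1.645
z_β = -0.333

Power = Φ(z_β) = Φ(-0.333) ≈ 0.369

Effect size d = 0.21 is small by Cohen's convention (0.2/0.5/0.8).

Threshold: power ≥ 0.80 is conventionally adequate.
Power ≈ 0.37 → the study is underpowered (power < 0.80).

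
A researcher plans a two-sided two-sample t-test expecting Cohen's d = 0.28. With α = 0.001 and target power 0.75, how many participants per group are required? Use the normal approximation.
n = 402 per group

Sample size formula (two-sample t-test, normal approximation):
n = 2 · ((z_{α/2} + z_β) / d)²

z_{α/2} = 3.291 (for α = 0.001, two-sided)
z_β = 0.674 (for power = 0.75)
d = 0.28

n = 2 · ((3.291 + 0.674) / 0.28)²
n = 2 · (14.161)²
n ≈ 401.07
Round up to the next whole number: n = 402 per group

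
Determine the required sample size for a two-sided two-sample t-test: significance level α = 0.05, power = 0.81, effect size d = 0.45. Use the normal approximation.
n = 80 per group

Sample size formula (two-sample t-test, normal approximation):
n = 2 · ((z_{α/2} + z_β) / d)²

z_{α/2} = 1.960 (for α = 0.05, two-sided)
z_β = 0.878 (for power = 0.81)
d = 0.45

n = 2 · ((1.960 + 0.878) / 0.45)²
n = 2 · (6.307)²
n ≈ 79.56
Round up to the next whole number: n = 80 per group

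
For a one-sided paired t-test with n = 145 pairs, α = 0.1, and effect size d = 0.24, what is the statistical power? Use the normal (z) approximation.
Power ≈ 0.95

Power calculation (paired t-test, normal approximation):
z_β = d · √n - z_α
z_β = 0.24 · √145 - 1.282
z_β = 0.24 · 12.042 - 1.282
z_β = 1.608

Power = Φ(z_β) = Φ(1.608) ≈ 0.946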